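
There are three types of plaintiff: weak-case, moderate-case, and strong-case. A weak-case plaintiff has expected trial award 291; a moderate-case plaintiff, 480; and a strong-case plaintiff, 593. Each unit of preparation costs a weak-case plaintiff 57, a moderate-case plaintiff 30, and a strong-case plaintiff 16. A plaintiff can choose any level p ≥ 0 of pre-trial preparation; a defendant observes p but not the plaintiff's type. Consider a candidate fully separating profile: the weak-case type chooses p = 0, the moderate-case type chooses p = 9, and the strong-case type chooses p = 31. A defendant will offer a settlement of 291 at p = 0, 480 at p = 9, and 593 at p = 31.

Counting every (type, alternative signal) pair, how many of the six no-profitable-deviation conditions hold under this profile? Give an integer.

3

Weak-case (own payoff 291): to p=9 gives 480 − 57×9 = -33 → no gain ✓; to p=31 gives 593 − 57×31 = -1174 → no gain ✓.
Strong-case (own payoff 593 − 16×31 = 97): to p=0 gives 291 → profitable ✗; to p=9 gives 480 − 16×9 = 336 → profitable ✗.
Moderate-case (own payoff 480 − 30×9 = 210): to p=0 gives 291 → profitable ✗; to p=31 gives 593 − 30×31 = -337 → no gain ✓.
3 of the 6 constraints hold; not an equilibrium.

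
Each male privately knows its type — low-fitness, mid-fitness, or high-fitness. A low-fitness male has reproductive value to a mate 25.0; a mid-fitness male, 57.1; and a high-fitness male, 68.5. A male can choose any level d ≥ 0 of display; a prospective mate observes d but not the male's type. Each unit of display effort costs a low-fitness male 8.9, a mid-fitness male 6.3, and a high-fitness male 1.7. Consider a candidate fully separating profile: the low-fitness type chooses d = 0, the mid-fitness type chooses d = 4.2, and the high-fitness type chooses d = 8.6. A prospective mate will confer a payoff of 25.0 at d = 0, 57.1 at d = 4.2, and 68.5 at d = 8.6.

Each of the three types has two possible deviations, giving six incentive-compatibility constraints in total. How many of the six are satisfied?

6

Mid-fitness (own payoff 57.1 − 6.3×4.2 = 30.64): to d=0 gives 25.0 → no gain ✓; to d=8.6 gives 68.5 − 6.3×8.6 = 14.32 → no gain ✓.
High-fitness (own payoff 68.5 − 1.7×8.6 = 53.88): to d=0 gives 25.0 → no gain ✓; to d=4.2 gives 57.1 − 1.7×4.2 = 49.96 → no gain ✓.
Low-fitness (own payoff 25.0): to d=4.2 gives 57.1 − 8.9×4.2 = 19.72 → no gain ✓; to d=8.6 gives 68.5 − 8.9×8.6 = -8.04 → no gain ✓.
6 of the 6 constraints hold; this profile is a separating equilibrium.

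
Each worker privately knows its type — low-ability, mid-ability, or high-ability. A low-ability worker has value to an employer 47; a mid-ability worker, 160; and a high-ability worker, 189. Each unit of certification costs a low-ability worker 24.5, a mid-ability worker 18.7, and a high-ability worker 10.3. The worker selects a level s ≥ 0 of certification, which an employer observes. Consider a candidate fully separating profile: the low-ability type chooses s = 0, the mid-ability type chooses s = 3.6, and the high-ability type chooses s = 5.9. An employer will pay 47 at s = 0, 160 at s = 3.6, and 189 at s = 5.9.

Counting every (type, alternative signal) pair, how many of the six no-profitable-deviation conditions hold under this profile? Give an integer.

High-ability (own payoff 189 − 10.3×5.9 = 128.23): to s=0 gives 47 → no gain ✓; to s=3.6 gives 160 − 10.3×3.6 = 122.92 → no gain ✓.
Low-ability (own payoff 47): to s=3.6 gives 160 − 24.5×3.6 = 71.8 → profitable ✗; to s=5.9 gives 189 − 24.5×5.9 = 44.45 → no gain ✓.
Mid-ability (own payoff 160 − 18.7×3.6 = 92.68): to s=0 gives 47 → no gain ✓; to s=5.9 gives 189 − 18.7×5.9 = 78.67 → no gain ✓.
5 of the 6 constraints hold; not an equilibrium.

5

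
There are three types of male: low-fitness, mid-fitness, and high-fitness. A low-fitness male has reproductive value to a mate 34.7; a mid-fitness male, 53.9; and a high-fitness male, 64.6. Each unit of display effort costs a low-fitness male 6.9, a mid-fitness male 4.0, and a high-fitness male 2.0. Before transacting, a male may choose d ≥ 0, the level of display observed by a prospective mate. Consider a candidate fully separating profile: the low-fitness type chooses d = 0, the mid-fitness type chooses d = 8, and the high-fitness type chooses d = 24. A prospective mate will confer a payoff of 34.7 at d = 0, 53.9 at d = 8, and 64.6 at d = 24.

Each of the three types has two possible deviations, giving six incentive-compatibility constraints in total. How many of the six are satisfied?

3

High-fitness (own payoff 64.6 − 2.0×24 = 16.6): to d=0 gives 34.7 → profitable ✗; to d=8 gives 53.9 − 2.0×8 = 37.9 → profitable ✗.
Low-fitness (own payoff 34.7): to d=8 gives 53.9 − 6.9×8 = -1.3 → no gain ✓; to d=24 gives 64.6 − 6.9×24 = -101 → no gain ✓.
Mid-fitness (own payoff 53.9 − 4.0×8 = 21.9): to d=0 gives 34.7 → profitable ✗; to d=24 gives 64.6 − 4.0×24 = -31.4 → no gain ✓.
3 of the 6 constraints hold; not an equilibrium.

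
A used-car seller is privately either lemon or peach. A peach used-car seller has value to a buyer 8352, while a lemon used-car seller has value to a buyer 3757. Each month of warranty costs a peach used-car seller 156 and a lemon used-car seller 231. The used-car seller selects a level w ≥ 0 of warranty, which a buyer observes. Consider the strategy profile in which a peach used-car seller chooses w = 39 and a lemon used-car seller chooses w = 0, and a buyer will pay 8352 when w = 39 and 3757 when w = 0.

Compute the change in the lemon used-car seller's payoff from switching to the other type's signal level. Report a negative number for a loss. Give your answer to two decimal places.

Playing w = 0 the lemon used-car seller receives 3757.
Deviating to w = 39 brings payment 8352 at cost 231 × 39 = 9009, netting -657.
Gain from deviating: -657 − 3757 = -4414.00.
The gain is negative, so the lemon type's incentive-compatibility constraint is satisfied.

-4414.00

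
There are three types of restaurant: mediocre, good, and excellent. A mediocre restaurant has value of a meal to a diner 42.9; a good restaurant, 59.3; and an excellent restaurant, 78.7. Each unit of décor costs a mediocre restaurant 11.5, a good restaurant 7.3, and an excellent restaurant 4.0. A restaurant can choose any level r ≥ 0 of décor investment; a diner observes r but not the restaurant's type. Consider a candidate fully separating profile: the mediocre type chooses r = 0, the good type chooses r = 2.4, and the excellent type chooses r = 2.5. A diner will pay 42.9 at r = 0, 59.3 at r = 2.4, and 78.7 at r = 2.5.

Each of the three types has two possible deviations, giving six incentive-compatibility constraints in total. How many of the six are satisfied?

Good (own payoff 59.3 − 7.3×2.4 = 41.78): to r=0 gives 42.9 → profitable ✗; to r=2.5 gives 78.7 − 7.3×2.5 = 60.45 → profitable ✗.
Excellent (own payoff 78.7 − 4.0×2.5 = 68.7): to r=0 gives 42.9 → no gain ✓; to r=2.4 gives 59.3 − 4.0×2.4 = 49.7 → no gain ✓.
Mediocre (own payoff 42.9): to r=2.4 gives 59.3 − 11.5×2.4 = 31.7 → no gain ✓; to r=2.5 gives 78.7 − 11.5×2.5 = 49.95 → profitable ✗.
3 of the 6 constraints hold; not an equilibrium.

3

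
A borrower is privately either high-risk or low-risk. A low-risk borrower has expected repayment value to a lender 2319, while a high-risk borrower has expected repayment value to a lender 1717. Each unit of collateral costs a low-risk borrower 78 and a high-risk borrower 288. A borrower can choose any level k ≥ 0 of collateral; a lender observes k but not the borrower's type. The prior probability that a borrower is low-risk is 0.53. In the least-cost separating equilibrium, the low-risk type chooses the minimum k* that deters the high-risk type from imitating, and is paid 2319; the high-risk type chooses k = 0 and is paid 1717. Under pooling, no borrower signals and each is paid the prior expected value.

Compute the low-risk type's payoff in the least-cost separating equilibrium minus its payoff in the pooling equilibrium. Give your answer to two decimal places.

Least-cost separating signal: k* solves 1717 = 2319 − 288·k*, so k* = (2319 − 1717)/288 ≈ 2.0903.
Low-risk type's separating payoff: 2319 − 78 × k* = 2319 − 78 × (2319 − 1717)/288 = 2319 − 46956/288 ≈ 2155.9583.
Pooling payoff: 0.53 × 2319 + 0.47 × 1717 = 2036.06.
Difference: 2155.9583 − 2036.06 = 119.8983, i.e. 119.90 to two decimal places.
The low-risk type prefers to separate.

119.90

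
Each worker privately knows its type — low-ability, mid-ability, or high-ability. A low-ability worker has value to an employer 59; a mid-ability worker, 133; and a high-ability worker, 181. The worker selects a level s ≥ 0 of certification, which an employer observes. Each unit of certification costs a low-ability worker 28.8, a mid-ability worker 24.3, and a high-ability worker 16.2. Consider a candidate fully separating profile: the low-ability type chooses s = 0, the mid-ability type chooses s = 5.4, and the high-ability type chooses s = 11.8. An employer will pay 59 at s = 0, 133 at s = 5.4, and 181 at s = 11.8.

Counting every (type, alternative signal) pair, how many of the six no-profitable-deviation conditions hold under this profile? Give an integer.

3

High-ability (own payoff 181 − 16.2×11.8 = -10.16): to s=0 gives 59 → profitable ✗; to s=5.4 gives 133 − 16.2×5.4 = 45.52 → profitable ✗.
Low-ability (own payoff 59): to s=5.4 gives 133 − 28.8×5.4 = -22.52 → no gain ✓; to s=11.8 gives 181 − 28.8×11.8 = -158.84 → no gain ✓.
Mid-ability (own payoff 133 − 24.3×5.4 = 1.78): to s=0 gives 59 → profitable ✗; to s=11.8 gives 181 − 24.3×11.8 = -105.74 → no gain ✓.
3 of the 6 constraints hold; not an equilibrium.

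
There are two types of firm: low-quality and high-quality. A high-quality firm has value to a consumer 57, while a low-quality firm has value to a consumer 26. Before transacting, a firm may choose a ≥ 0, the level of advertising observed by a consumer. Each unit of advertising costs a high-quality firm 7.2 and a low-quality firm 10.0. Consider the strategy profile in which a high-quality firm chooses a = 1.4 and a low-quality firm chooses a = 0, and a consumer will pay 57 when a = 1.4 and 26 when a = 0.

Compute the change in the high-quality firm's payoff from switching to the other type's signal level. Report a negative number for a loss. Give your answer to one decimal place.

-20.9

Playing a = 1.4 the high-quality firm receives 57 − 7.2 × 1.4 = 46.92.
Deviating to a = 0 yields 26 instead.
Gain from deviating: 26 − 46.92 = -20.92, i.e. -20.9 to one decimal place.
The gain is negative, so the high-quality type's incentive-compatibility constraint is satisfied.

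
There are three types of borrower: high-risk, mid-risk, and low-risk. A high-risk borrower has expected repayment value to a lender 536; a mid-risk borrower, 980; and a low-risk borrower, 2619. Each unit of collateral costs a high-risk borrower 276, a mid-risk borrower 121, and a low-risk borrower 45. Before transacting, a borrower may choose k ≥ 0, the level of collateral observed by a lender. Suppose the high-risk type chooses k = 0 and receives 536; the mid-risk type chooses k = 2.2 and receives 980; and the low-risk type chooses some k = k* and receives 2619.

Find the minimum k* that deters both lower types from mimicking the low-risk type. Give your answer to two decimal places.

Mid-risk type (on-path payoff 980 − 121×2.2 = 713.8) won't mimic when 713.8 ≥ 2619 − 121·k*, i.e. k* ≥ 15.75.
High-risk type (on-path payoff 536) won't mimic when 536 ≥ 2619 − 276·k*, i.e. k* ≥ 7.55.
Both must hold, so k* = max(7.55, 15.75) = 15.75. The mid-risk type's constraint binds.

15.75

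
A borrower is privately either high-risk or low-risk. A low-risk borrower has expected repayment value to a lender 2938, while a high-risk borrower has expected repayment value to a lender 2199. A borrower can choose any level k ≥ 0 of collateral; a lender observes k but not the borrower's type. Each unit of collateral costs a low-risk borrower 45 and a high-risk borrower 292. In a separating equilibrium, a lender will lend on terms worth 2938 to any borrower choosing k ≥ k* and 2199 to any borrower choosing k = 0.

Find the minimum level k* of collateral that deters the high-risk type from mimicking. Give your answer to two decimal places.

2.53

A high-risk borrower choosing k = 0 receives 2199.
Imitating at k* instead would pay 2938 at cost 292·k*, netting 2938 − 292·k*.
Indifference: 2199 = 2938 − 292·k*, so k* = (2938 − 2199) / 292 ≈ 2.53.
At k* the high-risk type's incentive constraint just binds; the low-risk type strictly prefers k* since its per-unit cost is lower.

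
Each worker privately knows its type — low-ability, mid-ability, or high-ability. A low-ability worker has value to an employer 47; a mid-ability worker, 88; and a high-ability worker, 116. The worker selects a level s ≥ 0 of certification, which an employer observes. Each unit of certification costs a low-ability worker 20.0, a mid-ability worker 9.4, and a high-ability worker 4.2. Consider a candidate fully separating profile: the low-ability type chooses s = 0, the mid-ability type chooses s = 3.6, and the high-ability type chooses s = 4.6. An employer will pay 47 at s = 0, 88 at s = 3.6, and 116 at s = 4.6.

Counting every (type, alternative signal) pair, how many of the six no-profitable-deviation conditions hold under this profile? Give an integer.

Mid-ability (own payoff 88 − 9.4×3.6 = 54.16): to s=0 gives 47 → no gain ✓; to s=4.6 gives 116 − 9.4×4.6 = 72.76 → profitable ✗.
High-ability (own payoff 116 − 4.2×4.6 = 96.68): to s=0 gives 47 → no gain ✓; to s=3.6 gives 88 − 4.2×3.6 = 72.88 → no gain ✓.
Low-ability (own payoff 47): to s=3.6 gives 88 − 20.0×3.6 = 16 → no gain ✓; to s=4.6 gives 116 − 20.0×4.6 = 24 → no gain ✓.
5 of the 6 constraints hold; not an equilibrium.

5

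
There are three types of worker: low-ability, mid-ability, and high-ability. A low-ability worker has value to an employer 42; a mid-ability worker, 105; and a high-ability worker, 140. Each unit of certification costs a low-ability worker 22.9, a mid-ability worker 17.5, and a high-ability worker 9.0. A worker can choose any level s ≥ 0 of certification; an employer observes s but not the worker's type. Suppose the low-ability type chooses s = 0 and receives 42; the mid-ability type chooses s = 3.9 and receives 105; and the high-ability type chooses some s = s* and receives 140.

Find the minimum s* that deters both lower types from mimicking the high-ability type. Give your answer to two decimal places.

5.90

Mid-ability type (on-path payoff 105 − 17.5×3.9 = 36.75) won't mimic when 36.75 ≥ 140 − 17.5·s*, i.e. s* ≥ 5.90.
Low-ability type (on-path payoff 42) won't mimic when 42 ≥ 140 − 22.9·s*, i.e. s* ≥ 4.28.
Both must hold, so s* = max(4.28, 5.90) = 5.90. The mid-ability type's constraint binds.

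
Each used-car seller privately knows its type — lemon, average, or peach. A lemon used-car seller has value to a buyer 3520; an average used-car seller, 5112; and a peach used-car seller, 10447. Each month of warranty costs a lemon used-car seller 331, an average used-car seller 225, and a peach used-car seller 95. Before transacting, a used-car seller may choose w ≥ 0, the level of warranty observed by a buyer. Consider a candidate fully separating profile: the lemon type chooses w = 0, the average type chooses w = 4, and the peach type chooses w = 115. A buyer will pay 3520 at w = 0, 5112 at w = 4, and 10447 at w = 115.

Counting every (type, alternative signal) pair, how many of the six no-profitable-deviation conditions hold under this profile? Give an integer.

3

Average (own payoff 5112 − 225×4 = 4212): to w=0 gives 3520 → no gain ✓; to w=115 gives 10447 − 225×115 = -15428 → no gain ✓.
Peach (own payoff 10447 − 95×115 = -478): to w=0 gives 3520 → profitable ✗; to w=4 gives 5112 − 95×4 = 4732 → profitable ✗.
Lemon (own payoff 3520): to w=4 gives 5112 − 331×4 = 3788 → profitable ✗; to w=115 gives 10447 − 331×115 = -27618 → no gain ✓.
3 of the 6 constraints hold; not an equilibrium.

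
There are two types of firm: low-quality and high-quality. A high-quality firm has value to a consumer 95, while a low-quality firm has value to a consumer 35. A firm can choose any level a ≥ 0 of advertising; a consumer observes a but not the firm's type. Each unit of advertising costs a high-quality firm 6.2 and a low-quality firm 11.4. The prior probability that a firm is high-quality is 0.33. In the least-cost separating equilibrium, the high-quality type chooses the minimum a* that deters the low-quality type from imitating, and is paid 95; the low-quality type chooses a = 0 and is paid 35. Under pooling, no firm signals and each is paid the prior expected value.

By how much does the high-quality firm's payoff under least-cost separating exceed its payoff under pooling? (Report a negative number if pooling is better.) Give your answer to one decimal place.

Least-cost separating signal: a* solves 35 = 95 − 11.4·a*, so a* = (95 − 35)/11.4 ≈ 5.2632.
High-quality type's separating payoff: 95 − 6.2 × a* = 95 − 6.2 × (95 − 35)/11.4 = 95 − 372/11.4 ≈ 62.368.
Pooling payoff: 0.33 × 95 + 0.67 × 35 = 54.8.
Difference: 62.368 − 54.8 = 7.568, i.e. 7.6 to one decimal place.
The high-quality type prefers to separate.

7.6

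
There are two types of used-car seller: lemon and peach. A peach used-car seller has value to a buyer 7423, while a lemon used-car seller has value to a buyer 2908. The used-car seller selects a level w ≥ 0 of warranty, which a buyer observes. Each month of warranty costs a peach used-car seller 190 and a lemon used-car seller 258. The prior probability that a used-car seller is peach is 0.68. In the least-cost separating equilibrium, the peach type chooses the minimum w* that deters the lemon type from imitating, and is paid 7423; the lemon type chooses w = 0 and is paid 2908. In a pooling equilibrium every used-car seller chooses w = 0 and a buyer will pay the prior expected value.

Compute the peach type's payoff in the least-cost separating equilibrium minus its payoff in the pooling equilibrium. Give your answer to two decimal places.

-1880.20

Least-cost separating signal: w* solves 2908 = 7423 − 258·w*, so w* = (7423 − 2908)/258 = 17.5.
Peach type's separating payoff: 7423 − 190 × w* = 7423 − 190 × (7423 − 2908)/258 = 7423 − 857850/258 = 4098.
Pooling payoff: 0.68 × 7423 + 0.32 × 2908 = 5978.2.
Difference: 4098 − 5978.2 = -1880.20.
The peach type would prefer the pooling outcome.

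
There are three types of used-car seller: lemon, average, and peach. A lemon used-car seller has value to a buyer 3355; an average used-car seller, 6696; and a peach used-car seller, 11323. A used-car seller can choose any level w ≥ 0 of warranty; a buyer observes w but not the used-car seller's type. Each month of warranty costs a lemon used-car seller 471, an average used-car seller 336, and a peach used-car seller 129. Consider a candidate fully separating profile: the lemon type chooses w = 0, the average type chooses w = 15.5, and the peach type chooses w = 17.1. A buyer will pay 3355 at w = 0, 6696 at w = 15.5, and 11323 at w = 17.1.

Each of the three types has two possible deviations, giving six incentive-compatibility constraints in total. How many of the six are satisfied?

Peach (own payoff 11323 − 129×17.1 = 9117.1): to w=0 gives 3355 → no gain ✓; to w=15.5 gives 6696 − 129×15.5 = 4696.5 → no gain ✓.
Lemon (own payoff 3355): to w=15.5 gives 6696 − 471×15.5 = -604.5 → no gain ✓; to w=17.1 gives 11323 − 471×17.1 = 3268.9 → no gain ✓.
Average (own payoff 6696 − 336×15.5 = 1488): to w=0 gives 3355 → profitable ✗; to w=17.1 gives 11323 − 336×17.1 = 5577.4 → profitable ✗.
4 of the 6 constraints hold; not an equilibrium.

4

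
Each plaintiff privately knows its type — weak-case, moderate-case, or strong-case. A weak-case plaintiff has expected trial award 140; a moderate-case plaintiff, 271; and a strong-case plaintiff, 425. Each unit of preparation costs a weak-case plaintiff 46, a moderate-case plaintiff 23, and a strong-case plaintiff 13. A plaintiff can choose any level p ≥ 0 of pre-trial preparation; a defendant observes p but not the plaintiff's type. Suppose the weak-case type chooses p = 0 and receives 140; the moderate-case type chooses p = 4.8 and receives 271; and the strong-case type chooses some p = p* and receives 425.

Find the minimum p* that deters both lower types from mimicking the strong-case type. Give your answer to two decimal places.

Weak-case type (on-path payoff 140) won't mimic when 140 ≥ 425 − 46·p*, i.e. p* ≥ 6.20.
Moderate-case type (on-path payoff 271 − 23×4.8 = 160.6) won't mimic when 160.6 ≥ 425 − 23·p*, i.e. p* ≥ 11.50.
Both must hold, so p* = max(6.20, 11.50) = 11.50. The moderate-case type's constraint binds.

11.50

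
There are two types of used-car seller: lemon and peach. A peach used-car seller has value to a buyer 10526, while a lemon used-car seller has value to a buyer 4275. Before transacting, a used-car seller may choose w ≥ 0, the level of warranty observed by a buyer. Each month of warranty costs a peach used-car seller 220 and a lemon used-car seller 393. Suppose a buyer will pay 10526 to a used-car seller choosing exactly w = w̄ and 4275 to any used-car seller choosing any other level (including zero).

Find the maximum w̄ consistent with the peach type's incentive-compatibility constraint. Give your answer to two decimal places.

Choosing w̄ yields the peach type 10526 − 220·w̄; choosing zero yields 4275.
The peach type is indifferent at 10526 − 220·w̄ = 4275, i.e. w̄ = (10526 − 4275) / 220 ≈ 28.41.
For any w̄ above 28.41 the peach type would rather pool at zero, so separation collapses.

28.41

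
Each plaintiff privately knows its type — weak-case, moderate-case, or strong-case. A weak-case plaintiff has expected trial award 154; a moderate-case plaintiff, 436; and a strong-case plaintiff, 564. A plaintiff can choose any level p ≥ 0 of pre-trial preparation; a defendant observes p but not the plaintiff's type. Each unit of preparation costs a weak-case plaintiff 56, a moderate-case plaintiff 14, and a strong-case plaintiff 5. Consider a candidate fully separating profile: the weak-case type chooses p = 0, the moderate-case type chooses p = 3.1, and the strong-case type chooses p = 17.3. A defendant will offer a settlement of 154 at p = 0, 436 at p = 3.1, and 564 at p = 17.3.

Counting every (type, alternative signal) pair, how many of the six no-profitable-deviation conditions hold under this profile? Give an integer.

5

Moderate-case (own payoff 436 − 14×3.1 = 392.6): to p=0 gives 154 → no gain ✓; to p=17.3 gives 564 − 14×17.3 = 321.8 → no gain ✓.
Weak-case (own payoff 154): to p=3.1 gives 436 − 56×3.1 = 262.4 → profitable ✗; to p=17.3 gives 564 − 56×17.3 = -404.8 → no gain ✓.
Strong-case (own payoff 564 − 5×17.3 = 477.5): to p=0 gives 154 → no gain ✓; to p=3.1 gives 436 − 5×3.1 = 420.5 → no gain ✓.
5 of the 6 constraints hold; not an equilibrium.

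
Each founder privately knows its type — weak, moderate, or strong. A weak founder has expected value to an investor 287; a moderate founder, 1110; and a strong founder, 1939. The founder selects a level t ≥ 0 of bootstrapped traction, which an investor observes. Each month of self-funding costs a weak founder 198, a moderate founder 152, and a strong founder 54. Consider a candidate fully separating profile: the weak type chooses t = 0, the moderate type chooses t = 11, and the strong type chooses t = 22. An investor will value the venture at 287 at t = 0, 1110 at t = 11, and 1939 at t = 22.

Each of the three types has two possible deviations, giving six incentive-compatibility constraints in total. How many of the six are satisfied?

5

Moderate (own payoff 1110 − 152×11 = -562): to t=0 gives 287 → profitable ✗; to t=22 gives 1939 − 152×22 = -1405 → no gain ✓.
Strong (own payoff 1939 − 54×22 = 751): to t=0 gives 287 → no gain ✓; to t=11 gives 1110 − 54×11 = 516 → no gain ✓.
Weak (own payoff 287): to t=11 gives 1110 − 198×11 = -1068 → no gain ✓; to t=22 gives 1939 − 198×22 = -2417 → no gain ✓.
5 of the 6 constraints hold; not an equilibrium.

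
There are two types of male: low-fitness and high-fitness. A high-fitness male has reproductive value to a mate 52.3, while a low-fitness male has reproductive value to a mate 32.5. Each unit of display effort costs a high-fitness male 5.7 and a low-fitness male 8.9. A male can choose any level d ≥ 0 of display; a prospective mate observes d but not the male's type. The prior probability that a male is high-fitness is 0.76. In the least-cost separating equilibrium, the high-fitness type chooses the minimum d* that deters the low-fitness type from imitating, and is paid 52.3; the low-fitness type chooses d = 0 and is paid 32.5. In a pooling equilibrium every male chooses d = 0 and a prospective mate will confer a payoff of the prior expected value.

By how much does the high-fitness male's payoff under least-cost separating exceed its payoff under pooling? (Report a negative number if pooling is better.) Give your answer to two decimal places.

-7.93

Least-cost separating signal: d* solves 32.5 = 52.3 − 8.9·d*, so d* = (52.3 − 32.5)/8.9 ≈ 2.2247.
High-fitness type's separating payoff: 52.3 − 5.7 × d* = 52.3 − 5.7 × (52.3 − 32.5)/8.9 = 52.3 − 112.86/8.9 ≈ 39.6191.
Pooling payoff: 0.76 × 52.3 + 0.24 × 32.5 = 47.548.
Difference: 39.6191 − 47.548 = -7.9289, i.e. -7.93 to two decimal places.
The high-fitness type would prefer the pooling outcome.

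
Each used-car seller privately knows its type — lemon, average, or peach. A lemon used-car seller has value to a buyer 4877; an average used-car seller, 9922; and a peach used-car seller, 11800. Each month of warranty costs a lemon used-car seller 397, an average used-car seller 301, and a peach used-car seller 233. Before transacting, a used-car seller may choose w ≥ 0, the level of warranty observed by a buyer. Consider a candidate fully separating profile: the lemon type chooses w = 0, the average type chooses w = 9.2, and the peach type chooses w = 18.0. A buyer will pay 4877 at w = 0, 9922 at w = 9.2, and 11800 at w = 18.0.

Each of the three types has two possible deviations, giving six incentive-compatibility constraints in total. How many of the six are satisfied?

Lemon (own payoff 4877): to w=9.2 gives 9922 − 397×9.2 = 6269.6 → profitable ✗; to w=18.0 gives 11800 − 397×18.0 = 4654 → no gain ✓.
Average (own payoff 9922 − 301×9.2 = 7152.8): to w=0 gives 4877 → no gain ✓; to w=18.0 gives 11800 − 301×18.0 = 6382 → no gain ✓.
Peach (own payoff 11800 − 233×18.0 = 7606): to w=0 gives 4877 → no gain ✓; to w=9.2 gives 9922 − 233×9.2 = 7778.4 → profitable ✗.
4 of the 6 constraints hold; not an equilibrium.

4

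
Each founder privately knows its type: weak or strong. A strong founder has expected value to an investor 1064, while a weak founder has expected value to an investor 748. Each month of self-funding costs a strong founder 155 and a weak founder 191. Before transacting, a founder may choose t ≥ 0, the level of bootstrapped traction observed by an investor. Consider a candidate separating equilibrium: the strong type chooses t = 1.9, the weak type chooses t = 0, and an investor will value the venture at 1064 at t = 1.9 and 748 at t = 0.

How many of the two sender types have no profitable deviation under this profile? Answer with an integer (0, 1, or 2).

Strong type: signal → 1064 − 155 × 1.9 = 769.5; deviate to 0 → 748. IC holds (769.5 ≥ 748).
Weak type: stay at 0 → 748; mimic → 1064 − 191 × 1.9 = 701.1. IC holds (748 ≥ 701.1).
2 of 2 constraints hold, so this is a separating equilibrium.

2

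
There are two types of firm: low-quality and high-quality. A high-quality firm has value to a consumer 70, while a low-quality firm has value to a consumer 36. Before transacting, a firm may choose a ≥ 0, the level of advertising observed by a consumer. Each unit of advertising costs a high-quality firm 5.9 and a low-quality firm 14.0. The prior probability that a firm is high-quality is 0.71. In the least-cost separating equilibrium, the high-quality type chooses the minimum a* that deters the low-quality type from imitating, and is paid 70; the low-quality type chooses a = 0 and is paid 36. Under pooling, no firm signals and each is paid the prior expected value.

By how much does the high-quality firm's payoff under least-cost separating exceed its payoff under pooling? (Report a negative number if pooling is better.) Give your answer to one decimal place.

Least-cost separating signal: a* solves 36 = 70 − 14.0·a*, so a* = (70 − 36)/14.0 ≈ 2.4286.
High-quality type's separating payoff: 70 − 5.9 × a* = 70 − 5.9 × (70 − 36)/14.0 = 70 − 200.6/14.0 ≈ 55.671.
Pooling payoff: 0.71 × 70 + 0.29 × 36 = 60.14.
Difference: 55.671 − 60.14 = -4.469, i.e. -4.5 to one decimal place.
The high-quality type would prefer the pooling outcome.

-4.5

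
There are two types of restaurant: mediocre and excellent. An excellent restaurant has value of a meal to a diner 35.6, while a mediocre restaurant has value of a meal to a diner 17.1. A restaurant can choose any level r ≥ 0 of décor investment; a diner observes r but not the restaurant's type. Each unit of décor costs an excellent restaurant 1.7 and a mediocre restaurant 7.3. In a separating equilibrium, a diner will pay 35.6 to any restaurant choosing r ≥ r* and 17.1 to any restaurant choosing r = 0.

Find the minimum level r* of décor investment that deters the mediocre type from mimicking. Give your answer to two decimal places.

2.53

A mediocre restaurant choosing r = 0 receives 17.1.
Imitating at r* instead would pay 35.6 at cost 7.3·r*, netting 35.6 − 7.3·r*.
Indifference: 17.1 = 35.6 − 7.3·r*, so r* = (35.6 − 17.1) / 7.3 ≈ 2.53.
This is the mediocre type's binding incentive-compatibility constraint; any r ≥ 2.53 sustains separation on that side.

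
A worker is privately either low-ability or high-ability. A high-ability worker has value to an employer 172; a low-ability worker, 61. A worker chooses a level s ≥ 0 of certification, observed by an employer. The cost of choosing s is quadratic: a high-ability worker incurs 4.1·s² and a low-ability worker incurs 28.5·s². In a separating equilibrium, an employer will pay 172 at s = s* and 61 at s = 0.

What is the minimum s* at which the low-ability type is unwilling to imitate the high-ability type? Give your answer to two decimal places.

1.97

The low-ability type at s = 0 receives 61; imitating at s* yields 172 − 28.5·s*².
Indifference: 61 = 172 − 28.5·s*², so s*² = (172 − 61) / 28.5 ≈ 3.8947.
s* = √3.8947 ≈ 1.97.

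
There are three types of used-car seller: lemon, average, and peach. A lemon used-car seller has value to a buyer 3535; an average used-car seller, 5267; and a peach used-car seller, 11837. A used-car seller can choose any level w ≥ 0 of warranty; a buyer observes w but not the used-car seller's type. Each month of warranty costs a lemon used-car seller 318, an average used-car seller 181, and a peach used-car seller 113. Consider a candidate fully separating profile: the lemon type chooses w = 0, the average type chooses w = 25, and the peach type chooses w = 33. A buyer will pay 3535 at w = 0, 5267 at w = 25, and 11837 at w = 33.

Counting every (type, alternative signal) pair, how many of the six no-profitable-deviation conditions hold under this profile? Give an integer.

Lemon (own payoff 3535): to w=25 gives 5267 − 318×25 = -2683 → no gain ✓; to w=33 gives 11837 − 318×33 = 1343 → no gain ✓.
Peach (own payoff 11837 − 113×33 = 8108): to w=0 gives 3535 → no gain ✓; to w=25 gives 5267 − 113×25 = 2442 → no gain ✓.
Average (own payoff 5267 − 181×25 = 742): to w=0 gives 3535 → profitable ✗; to w=33 gives 11837 − 181×33 = 5864 → profitable ✗.
4 of the 6 constraints hold; not an equilibrium.

4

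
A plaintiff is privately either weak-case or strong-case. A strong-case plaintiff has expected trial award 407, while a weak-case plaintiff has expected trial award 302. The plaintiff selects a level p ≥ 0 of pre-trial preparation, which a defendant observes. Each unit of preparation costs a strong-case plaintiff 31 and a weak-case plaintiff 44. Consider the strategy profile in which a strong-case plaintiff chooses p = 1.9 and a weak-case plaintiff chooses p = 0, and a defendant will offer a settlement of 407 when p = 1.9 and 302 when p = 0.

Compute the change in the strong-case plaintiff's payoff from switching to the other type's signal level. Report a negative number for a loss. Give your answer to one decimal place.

-46.1

Playing p = 1.9 the strong-case plaintiff receives 407 − 31 × 1.9 = 348.1.
Deviating to p = 0 yields 302 instead.
Gain from deviating: 302 − 348.1 = -46.1.
The gain is negative, so the strong-case type's incentive-compatibility constraint is satisfied.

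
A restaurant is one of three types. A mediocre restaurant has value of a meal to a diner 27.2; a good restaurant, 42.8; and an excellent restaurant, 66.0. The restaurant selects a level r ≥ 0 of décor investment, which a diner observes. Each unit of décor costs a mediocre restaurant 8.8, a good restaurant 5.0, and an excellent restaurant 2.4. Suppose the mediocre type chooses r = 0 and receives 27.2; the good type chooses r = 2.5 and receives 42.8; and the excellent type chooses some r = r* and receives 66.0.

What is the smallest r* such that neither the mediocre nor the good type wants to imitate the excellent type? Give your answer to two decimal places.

Mediocre type (on-path payoff 27.2) won't mimic when 27.2 ≥ 66.0 − 8.8·r*, i.e. r* ≥ 4.41.
Good type (on-path payoff 42.8 − 5.0×2.5 = 30.3) won't mimic when 30.3 ≥ 66.0 − 5.0·r*, i.e. r* ≥ 7.14.
Both must hold, so r* = max(4.41, 7.14) = 7.14. The good type's constraint binds.

7.14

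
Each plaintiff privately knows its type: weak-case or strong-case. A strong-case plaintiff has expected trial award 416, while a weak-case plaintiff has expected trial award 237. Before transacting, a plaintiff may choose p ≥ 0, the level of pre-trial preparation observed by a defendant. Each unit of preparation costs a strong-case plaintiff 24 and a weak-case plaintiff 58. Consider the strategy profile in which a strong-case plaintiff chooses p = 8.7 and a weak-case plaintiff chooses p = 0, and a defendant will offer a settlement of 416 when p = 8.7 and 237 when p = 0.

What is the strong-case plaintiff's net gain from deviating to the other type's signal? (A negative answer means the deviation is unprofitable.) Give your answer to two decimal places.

Playing p = 8.7 the strong-case plaintiff receives 416 − 24 × 8.7 = 207.2.
Deviating to p = 0 yields 237 instead.
Gain from deviating: 237 − 207.2 = 29.80.
The gain is positive, so the strong-case type's incentive-compatibility constraint is violated — this profile is not a separating equilibrium.

29.80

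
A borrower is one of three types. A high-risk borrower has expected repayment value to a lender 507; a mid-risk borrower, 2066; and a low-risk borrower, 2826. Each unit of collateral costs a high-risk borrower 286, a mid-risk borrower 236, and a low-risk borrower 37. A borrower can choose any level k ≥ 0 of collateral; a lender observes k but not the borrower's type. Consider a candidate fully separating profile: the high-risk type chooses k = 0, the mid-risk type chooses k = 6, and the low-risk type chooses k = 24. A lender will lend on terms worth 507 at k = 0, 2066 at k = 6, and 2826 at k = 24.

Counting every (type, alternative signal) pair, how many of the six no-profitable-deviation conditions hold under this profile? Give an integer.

6

Mid-risk (own payoff 2066 − 236×6 = 650): to k=0 gives 507 → no gain ✓; to k=24 gives 2826 − 236×24 = -2838 → no gain ✓.
Low-risk (own payoff 2826 − 37×24 = 1938): to k=0 gives 507 → no gain ✓; to k=6 gives 2066 − 37×6 = 1844 → no gain ✓.
High-risk (own payoff 507): to k=6 gives 2066 − 286×6 = 350 → no gain ✓; to k=24 gives 2826 − 286×24 = -4038 → no gain ✓.
6 of the 6 constraints hold; this profile is a separating equilibrium.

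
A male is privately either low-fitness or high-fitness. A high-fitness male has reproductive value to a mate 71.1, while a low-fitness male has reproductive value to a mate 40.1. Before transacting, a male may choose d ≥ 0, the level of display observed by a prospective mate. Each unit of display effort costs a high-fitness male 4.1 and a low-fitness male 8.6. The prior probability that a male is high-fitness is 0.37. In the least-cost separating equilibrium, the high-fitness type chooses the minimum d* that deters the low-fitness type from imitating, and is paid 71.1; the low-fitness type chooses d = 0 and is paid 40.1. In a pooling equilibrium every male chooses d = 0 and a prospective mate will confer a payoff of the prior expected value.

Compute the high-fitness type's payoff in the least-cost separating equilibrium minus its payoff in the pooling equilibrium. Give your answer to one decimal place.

4.8

Least-cost separating signal: d* solves 40.1 = 71.1 − 8.6·d*, so d* = (71.1 − 40.1)/8.6 ≈ 3.6047.
High-fitness type's separating payoff: 71.1 − 4.1 × d* = 71.1 − 4.1 × (71.1 − 40.1)/8.6 = 71.1 − 127.1/8.6 ≈ 56.321.
Pooling payoff: 0.37 × 71.1 + 0.63 × 40.1 = 51.57.
Difference: 56.321 − 51.57 = 4.751, i.e. 4.8 to one decimal place.
The high-fitness type prefers to separate.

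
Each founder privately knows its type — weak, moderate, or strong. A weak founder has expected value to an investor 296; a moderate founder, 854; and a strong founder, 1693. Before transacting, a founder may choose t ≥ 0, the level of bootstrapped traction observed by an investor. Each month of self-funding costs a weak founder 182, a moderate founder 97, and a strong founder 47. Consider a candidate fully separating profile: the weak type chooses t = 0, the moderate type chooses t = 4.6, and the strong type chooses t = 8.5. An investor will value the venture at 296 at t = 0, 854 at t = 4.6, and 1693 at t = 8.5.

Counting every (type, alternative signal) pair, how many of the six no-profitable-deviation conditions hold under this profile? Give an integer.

5

Moderate (own payoff 854 − 97×4.6 = 407.8): to t=0 gives 296 → no gain ✓; to t=8.5 gives 1693 − 97×8.5 = 868.5 → profitable ✗.
Strong (own payoff 1693 − 47×8.5 = 1293.5): to t=0 gives 296 → no gain ✓; to t=4.6 gives 854 − 47×4.6 = 637.8 → no gain ✓.
Weak (own payoff 296): to t=4.6 gives 854 − 182×4.6 = 16.8 → no gain ✓; to t=8.5 gives 1693 − 182×8.5 = 146 → no gain ✓.
5 of the 6 constraints hold; not an equilibrium.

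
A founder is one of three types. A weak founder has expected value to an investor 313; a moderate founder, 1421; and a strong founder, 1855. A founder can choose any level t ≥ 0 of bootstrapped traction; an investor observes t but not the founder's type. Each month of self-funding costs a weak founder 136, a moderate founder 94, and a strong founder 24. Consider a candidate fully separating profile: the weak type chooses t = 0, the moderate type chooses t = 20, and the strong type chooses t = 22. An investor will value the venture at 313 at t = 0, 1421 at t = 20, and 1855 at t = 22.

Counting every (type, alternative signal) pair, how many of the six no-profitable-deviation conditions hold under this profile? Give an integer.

4

Strong (own payoff 1855 − 24×22 = 1327): to t=0 gives 313 → no gain ✓; to t=20 gives 1421 − 24×20 = 941 → no gain ✓.
Weak (own payoff 313): to t=20 gives 1421 − 136×20 = -1299 → no gain ✓; to t=22 gives 1855 − 136×22 = -1137 → no gain ✓.
Moderate (own payoff 1421 − 94×20 = -459): to t=0 gives 313 → profitable ✗; to t=22 gives 1855 − 94×22 = -213 → profitable ✗.
4 of the 6 constraints hold; not an equilibrium.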